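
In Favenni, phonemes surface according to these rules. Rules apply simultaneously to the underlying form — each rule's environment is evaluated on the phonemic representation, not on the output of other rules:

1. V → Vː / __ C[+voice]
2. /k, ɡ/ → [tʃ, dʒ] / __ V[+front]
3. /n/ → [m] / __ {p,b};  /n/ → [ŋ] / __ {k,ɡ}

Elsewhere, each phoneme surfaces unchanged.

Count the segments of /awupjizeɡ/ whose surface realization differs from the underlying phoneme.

Segments that undergo a rule: /a/ → [aː] (rule 1); /i/ → [iː] (rule 1); /e/ → [eː] (rule 1).
All other segments surface unchanged.

3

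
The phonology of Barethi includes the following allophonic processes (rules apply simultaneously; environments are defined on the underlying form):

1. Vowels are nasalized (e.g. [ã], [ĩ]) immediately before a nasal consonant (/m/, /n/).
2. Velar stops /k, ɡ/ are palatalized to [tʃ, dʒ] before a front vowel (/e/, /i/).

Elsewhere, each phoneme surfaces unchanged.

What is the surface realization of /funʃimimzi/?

[fũnʃĩmĩmzi]

/u/ — between /f/ and /n/, before a nasal consonant — surfaces as [ũ] (rule 1).
/i/ — between /ʃ/ and /m/, before a nasal consonant — surfaces as [ĩ] (rule 1).
/i/ — between /m/ and /m/, before a nasal consonant — surfaces as [ĩ] (rule 1).
/i/ (word-final): rule 1 targets it, but not before a nasal consonant → unchanged [i].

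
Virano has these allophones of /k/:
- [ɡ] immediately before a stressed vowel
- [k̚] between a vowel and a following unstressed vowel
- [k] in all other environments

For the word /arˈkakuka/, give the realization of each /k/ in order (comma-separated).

Occurrence 1 (position 3): immediately before a stressed vowel → [ɡ].
Occurrence 2 (position 5): between a vowel and a following unstressed vowel → [k̚].
Occurrence 3 (position 7): between a vowel and a following unstressed vowel → [k̚].

[ɡ], [k̚], [k̚]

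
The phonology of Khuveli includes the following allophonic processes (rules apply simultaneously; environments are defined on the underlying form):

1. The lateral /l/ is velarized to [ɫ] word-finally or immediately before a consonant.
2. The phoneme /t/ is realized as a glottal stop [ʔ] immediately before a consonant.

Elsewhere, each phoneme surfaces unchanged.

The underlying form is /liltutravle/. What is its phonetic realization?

[liɫtuʔravle]

/l/ (word-initial): rule 1 targets it, but not word-finally or immediately before a consonant → unchanged [l].
/i/ (between /l/ and /l/): no rule targets it → [i].
/l/ — between /i/ and /t/, word-finally or immediately before a consonant — surfaces as [ɫ] (rule 1).
/t/ (between /l/ and /u/): rule 2 targets it, but not immediately before a consonant → unchanged [t].
/u/ stays [u].
Rule 2 applies to /t/ (between /u/ and /r/: immediately before a consonant) → [ʔ].
/r/ stays [r].
/a/ — not in any rule's target class → [a].
/v/ (between /a/ and /l/): no rule targets it → [v].
/l/ — between /v/ and /e/; rule 1 does not apply here → [l].
/e/ (word-final) is unaffected → [e].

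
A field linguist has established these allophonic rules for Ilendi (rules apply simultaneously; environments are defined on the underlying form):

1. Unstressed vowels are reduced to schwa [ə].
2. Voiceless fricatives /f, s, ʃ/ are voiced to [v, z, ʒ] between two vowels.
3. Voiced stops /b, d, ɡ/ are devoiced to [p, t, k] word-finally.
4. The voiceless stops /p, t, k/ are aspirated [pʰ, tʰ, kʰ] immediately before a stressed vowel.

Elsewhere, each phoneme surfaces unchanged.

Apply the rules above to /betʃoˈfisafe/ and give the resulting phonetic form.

/b/ (word-initial): rule 3 targets it, but not word-finally → unchanged [b].
Rule 1 applies to /e/ (between /b/ and /t/: in an unstressed syllable) → [ə].
/t/ (between /e/ and /ʃ/) is in the target of rule 4 but the environment (immediately before a stressed vowel) is not met → [t].
/ʃ/ — between /t/ and /o/; rule 2 does not apply here → [ʃ].
/o/ meets the environment for rule 1 (in an unstressed syllable) → [ə].
Rule 2 applies to /f/ (between /o/ and /i/: between two vowels) → [v].
/i/ (between /f/ and /s/) fails the environment for rule 1, so it stays [i].
Rule 2 applies to /s/ (between /i/ and /a/: between two vowels) → [z].
/a/ (between /s/ and /f/): in an unstressed syllable, so rule 1 applies → [ə].
/f/ meets the environment for rule 2 (between two vowels) → [v].
/e/ meets the environment for rule 1 (in an unstressed syllable) → [ə].

[bətʃəˈvizəvə]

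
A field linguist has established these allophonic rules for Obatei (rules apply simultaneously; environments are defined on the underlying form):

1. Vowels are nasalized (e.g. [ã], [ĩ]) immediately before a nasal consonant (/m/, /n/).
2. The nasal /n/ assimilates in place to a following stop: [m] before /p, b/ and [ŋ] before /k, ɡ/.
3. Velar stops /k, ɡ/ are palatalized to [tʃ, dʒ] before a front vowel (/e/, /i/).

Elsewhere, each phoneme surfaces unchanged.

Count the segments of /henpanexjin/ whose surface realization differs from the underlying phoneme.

4

Segments that undergo a rule: /e/ → [ẽ] (rule 1); /n/ → [m] (rule 2); /a/ → [ã] (rule 1); /i/ → [ĩ] (rule 1).
All other segments surface unchanged.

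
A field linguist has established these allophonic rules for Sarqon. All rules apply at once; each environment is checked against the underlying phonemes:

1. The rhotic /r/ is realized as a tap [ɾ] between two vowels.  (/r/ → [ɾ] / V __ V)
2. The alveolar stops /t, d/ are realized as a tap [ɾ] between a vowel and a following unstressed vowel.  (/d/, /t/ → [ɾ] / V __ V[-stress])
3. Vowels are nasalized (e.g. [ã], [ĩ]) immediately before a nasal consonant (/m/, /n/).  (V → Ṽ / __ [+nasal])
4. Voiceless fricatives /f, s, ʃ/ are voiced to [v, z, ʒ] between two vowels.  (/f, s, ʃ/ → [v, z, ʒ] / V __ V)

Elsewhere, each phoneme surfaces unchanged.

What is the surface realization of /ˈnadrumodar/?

/n/ (word-initial): no rule targets it → [n].
/a/ — between /n/ and /d/; rule 3 does not apply here → [a].
/d/ (between /a/ and /r/): rule 2 targets it, but not between a vowel and a following unstressed vowel → unchanged [d].
/r/ (between /d/ and /u/) is in the target of rule 1 but the environment (between two vowels) is not met → [r].
/u/ (between /r/ and /m/) occurs before a nasal consonant → [ũ] by rule 3.
/m/ (between /u/ and /o/) is unaffected → [m].
/o/ (between /m/ and /d/) fails the environment for rule 3, so it stays [o].
/d/ (between /o/ and /a/): between a vowel and a following unstressed vowel, so rule 2 applies → [ɾ].
/a/ — between /d/ and /r/; rule 3 does not apply here → [a].
/r/ (word-final): rule 1 targets it, but not between two vowels → unchanged [r].

[ˈnadrũmoɾar]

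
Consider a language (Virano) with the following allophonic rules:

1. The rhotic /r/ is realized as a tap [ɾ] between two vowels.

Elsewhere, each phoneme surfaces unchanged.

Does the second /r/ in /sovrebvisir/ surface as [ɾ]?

No

/r/ — word-final; rule 1 does not apply here → [r].
The actual realization is [r], not [ɾ].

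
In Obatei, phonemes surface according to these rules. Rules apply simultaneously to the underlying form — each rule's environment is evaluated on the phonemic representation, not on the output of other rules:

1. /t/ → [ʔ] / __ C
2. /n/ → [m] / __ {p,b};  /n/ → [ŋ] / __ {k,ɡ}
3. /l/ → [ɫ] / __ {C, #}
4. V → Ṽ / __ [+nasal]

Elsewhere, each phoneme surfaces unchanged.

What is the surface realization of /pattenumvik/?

[paʔtẽnũmvik]

/p/ — not in any rule's target class → [p].
/a/ — between /p/ and /t/; rule 4 does not apply here → [a].
Rule 1 applies to /t/ (between /a/ and /t/: immediately before a consonant) → [ʔ].
/t/ (between /t/ and /e/): rule 1 targets it, but not immediately before a consonant → unchanged [t].
/e/ (between /t/ and /n/) occurs before a nasal consonant → [ẽ] by rule 4.
/n/ (between /e/ and /u/) fails the environment for rule 2, so it stays [n].
/u/ (between /n/ and /m/): before a nasal consonant, so rule 4 applies → [ũ].
/m/ (between /u/ and /v/): no rule targets it → [m].
/v/ (between /m/ and /i/) is unaffected → [v].
/i/ (between /v/ and /k/) fails the environment for rule 4, so it stays [i].
/k/ (word-final): no rule targets it → [k].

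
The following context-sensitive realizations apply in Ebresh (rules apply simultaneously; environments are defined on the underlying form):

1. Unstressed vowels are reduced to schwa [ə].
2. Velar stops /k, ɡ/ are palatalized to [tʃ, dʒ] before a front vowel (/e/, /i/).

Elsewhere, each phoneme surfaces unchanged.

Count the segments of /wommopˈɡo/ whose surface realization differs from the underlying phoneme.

2

Segments that undergo a rule: /o/ → [ə] (rule 1); /o/ → [ə] (rule 1).
All other segments surface unchanged.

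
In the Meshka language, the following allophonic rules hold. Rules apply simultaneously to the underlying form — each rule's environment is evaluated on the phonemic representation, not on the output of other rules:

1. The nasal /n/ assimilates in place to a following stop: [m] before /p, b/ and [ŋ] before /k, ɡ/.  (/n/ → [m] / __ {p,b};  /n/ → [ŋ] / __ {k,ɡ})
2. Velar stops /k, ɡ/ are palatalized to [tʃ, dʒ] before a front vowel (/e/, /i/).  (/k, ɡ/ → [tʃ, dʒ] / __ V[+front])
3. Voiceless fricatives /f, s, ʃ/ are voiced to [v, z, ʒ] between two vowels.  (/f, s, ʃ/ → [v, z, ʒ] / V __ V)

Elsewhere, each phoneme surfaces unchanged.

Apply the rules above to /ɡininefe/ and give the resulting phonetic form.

[dʒinineve]

/ɡ/ — word-initial, before a front vowel — surfaces as [dʒ] (rule 2).
/i/ (between /ɡ/ and /n/) is unaffected → [i].
/n/ (between /i/ and /i/) fails the environment for rule 1, so it stays [n].
/i/ (between /n/ and /n/) is unaffected → [i].
/n/ (between /i/ and /e/) fails the environment for rule 1, so it stays [n].
/e/ — not in any rule's target class → [e].
/f/ (between /e/ and /e/) occurs between two vowels → [v] by rule 3.
/e/ (word-final) is unaffected → [e].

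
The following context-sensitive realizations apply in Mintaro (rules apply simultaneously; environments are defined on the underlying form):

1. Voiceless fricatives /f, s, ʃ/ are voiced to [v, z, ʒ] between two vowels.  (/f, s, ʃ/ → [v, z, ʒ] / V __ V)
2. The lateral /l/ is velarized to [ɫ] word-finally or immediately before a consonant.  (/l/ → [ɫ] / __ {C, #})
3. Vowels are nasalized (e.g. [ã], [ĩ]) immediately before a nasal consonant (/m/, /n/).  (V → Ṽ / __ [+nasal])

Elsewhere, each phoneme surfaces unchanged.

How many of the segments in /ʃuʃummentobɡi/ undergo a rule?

Segments that undergo a rule: /ʃ/ → [ʒ] (rule 1); /u/ → [ũ] (rule 3); /e/ → [ẽ] (rule 3).
All other segments surface unchanged.

3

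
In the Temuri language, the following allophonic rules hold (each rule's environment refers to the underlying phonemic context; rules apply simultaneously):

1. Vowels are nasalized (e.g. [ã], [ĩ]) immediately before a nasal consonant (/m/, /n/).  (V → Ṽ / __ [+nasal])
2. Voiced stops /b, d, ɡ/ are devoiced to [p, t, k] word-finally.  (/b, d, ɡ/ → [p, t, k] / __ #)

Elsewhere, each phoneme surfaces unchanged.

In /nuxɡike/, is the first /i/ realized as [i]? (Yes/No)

/i/ (between /ɡ/ and /k/) fails the environment for rule 1, so it stays [i].
The actual realization is [i], which matches [i].

Yes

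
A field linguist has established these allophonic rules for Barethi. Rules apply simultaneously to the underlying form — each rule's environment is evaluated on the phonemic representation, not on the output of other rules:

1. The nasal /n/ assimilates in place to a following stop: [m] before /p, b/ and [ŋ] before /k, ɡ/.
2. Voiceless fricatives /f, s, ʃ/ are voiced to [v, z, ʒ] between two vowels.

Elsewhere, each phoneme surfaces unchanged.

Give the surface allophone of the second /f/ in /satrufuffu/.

/f/ (between /u/ and /f/) is in the target of rule 2 but the environment (between two vowels) is not met → [f].

[f]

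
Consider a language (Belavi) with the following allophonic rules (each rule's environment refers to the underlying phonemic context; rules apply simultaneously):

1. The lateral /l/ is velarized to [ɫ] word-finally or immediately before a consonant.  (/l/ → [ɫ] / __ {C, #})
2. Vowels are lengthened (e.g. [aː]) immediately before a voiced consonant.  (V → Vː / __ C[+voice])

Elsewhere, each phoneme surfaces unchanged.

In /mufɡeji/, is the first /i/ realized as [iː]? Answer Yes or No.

/i/ — word-final; rule 2 does not apply here → [i].
The actual realization is [i], not [iː].

No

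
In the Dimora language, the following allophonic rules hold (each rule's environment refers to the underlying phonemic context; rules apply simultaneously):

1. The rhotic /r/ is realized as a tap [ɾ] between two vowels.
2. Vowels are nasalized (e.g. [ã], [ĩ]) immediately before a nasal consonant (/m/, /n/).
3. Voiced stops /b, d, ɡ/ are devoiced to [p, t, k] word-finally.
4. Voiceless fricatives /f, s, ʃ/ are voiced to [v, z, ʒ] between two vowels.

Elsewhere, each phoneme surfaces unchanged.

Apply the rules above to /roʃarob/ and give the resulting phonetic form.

[roʒaɾop]

/r/ (word-initial) fails the environment for rule 1, so it stays [r].
/o/ (between /r/ and /ʃ/) fails the environment for rule 2, so it stays [o].
/ʃ/ meets the environment for rule 4 (between two vowels) → [ʒ].
/a/ (between /ʃ/ and /r/) fails the environment for rule 2, so it stays [a].
/r/ (between /a/ and /o/): between two vowels, so rule 1 applies → [ɾ].
/o/ — between /r/ and /b/; rule 2 does not apply here → [o].
/b/ meets the environment for rule 3 (word-finally) → [p].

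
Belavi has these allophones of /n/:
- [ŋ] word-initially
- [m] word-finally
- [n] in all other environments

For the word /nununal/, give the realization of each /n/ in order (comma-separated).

Occurrence 1 (position 1): word-initially → [ŋ].
Occurrence 2 (position 3): no conditioning environment matches → elsewhere allophone [n].
Occurrence 3 (position 5): no conditioning environment matches → elsewhere allophone [n].

[ŋ], [n], [n]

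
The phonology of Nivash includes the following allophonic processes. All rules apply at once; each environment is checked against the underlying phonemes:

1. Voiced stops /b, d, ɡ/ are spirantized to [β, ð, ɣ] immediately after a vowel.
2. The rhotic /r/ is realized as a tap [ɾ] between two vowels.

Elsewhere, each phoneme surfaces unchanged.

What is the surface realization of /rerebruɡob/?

/r/ — word-initial; rule 2 does not apply here → [r].
/e/ stays [e].
/r/ (between /e/ and /e/): between two vowels, so rule 2 applies → [ɾ].
/e/ — not in any rule's target class → [e].
/b/ (between /e/ and /r/) occurs immediately after a vowel → [β] by rule 1.
/r/ (between /b/ and /u/): rule 2 targets it, but not between two vowels → unchanged [r].
/u/ stays [u].
/ɡ/ meets the environment for rule 1 (immediately after a vowel) → [ɣ].
/o/ stays [o].
/b/ meets the environment for rule 1 (immediately after a vowel) → [β].

[reɾeβruɣoβ]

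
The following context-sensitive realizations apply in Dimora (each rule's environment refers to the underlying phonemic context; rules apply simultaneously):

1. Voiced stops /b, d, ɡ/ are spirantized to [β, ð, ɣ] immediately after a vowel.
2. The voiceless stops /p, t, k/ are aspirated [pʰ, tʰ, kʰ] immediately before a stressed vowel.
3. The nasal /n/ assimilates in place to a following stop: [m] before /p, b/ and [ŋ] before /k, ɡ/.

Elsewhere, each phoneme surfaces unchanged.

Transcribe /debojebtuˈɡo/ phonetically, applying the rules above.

/d/ (word-initial) is in the target of rule 1 but the environment (immediately after a vowel) is not met → [d].
/e/ (between /d/ and /b/): no rule targets it → [e].
Rule 1 applies to /b/ (between /e/ and /o/: immediately after a vowel) → [β].
/o/ (between /b/ and /j/): no rule targets it → [o].
/j/ (between /o/ and /e/) is unaffected → [j].
/e/ — not in any rule's target class → [e].
/b/ — between /e/ and /t/, immediately after a vowel — surfaces as [β] (rule 1).
/t/ (between /b/ and /u/) is in the target of rule 2 but the environment (immediately before a stressed vowel) is not met → [t].
/u/ stays [u].
/ɡ/ (between /u/ and /o/): immediately after a vowel, so rule 1 applies → [ɣ].
/o/ (word-final) is unaffected → [o].

[deβojeβtuˈɣo]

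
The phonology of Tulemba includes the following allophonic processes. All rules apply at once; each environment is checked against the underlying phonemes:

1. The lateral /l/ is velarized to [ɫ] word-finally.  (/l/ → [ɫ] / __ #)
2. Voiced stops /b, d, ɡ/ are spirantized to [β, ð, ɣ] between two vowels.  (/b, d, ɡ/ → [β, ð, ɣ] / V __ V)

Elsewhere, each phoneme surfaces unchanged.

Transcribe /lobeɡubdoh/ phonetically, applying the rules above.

[loβeɣubdoh]

/l/ (word-initial) fails the environment for rule 1, so it stays [l].
/o/ stays [o].
Rule 2 applies to /b/ (between /o/ and /e/: between two vowels) → [β].
/e/ — not in any rule's target class → [e].
Rule 2 applies to /ɡ/ (between /e/ and /u/: between two vowels) → [ɣ].
/u/ (between /ɡ/ and /b/) is unaffected → [u].
/b/ (between /u/ and /d/) fails the environment for rule 2, so it stays [b].
/d/ (between /b/ and /o/): rule 2 targets it, but not between two vowels → unchanged [d].
/o/ (between /d/ and /h/): no rule targets it → [o].
/h/ (word-final): no rule targets it → [h].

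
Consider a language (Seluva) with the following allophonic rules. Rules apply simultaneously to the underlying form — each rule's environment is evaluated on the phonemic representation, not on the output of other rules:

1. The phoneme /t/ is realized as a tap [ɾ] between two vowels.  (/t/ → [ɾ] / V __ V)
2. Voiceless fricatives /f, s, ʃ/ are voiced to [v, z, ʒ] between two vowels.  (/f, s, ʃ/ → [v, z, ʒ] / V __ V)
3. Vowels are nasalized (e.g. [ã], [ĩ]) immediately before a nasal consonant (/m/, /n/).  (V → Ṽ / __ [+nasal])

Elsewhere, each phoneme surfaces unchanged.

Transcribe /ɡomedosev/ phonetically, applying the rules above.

/ɡ/ — not in any rule's target class → [ɡ].
/o/ (between /ɡ/ and /m/) occurs before a nasal consonant → [õ] by rule 3.
/m/ (between /o/ and /e/): no rule targets it → [m].
/e/ (between /m/ and /d/) fails the environment for rule 3, so it stays [e].
/d/ stays [d].
/o/ — between /d/ and /s/; rule 3 does not apply here → [o].
Rule 2 applies to /s/ (between /o/ and /e/: between two vowels) → [z].
/e/ (between /s/ and /v/) fails the environment for rule 3, so it stays [e].
/v/ stays [v].

[ɡõmedozev]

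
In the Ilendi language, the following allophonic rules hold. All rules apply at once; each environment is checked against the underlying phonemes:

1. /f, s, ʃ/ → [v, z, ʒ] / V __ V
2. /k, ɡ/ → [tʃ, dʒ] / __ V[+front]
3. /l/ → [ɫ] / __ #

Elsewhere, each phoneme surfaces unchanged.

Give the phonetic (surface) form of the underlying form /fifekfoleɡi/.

/f/ (word-initial) fails the environment for rule 1, so it stays [f].
/i/ (between /f/ and /f/) is unaffected → [i].
/f/ (between /i/ and /e/) occurs between two vowels → [v] by rule 1.
/e/ — not in any rule's target class → [e].
/k/ (between /e/ and /f/) is in the target of rule 2 but the environment (before a front vowel) is not met → [k].
/f/ (between /k/ and /o/): rule 1 targets it, but not between two vowels → unchanged [f].
/o/ (between /f/ and /l/) is unaffected → [o].
/l/ — between /o/ and /e/; rule 3 does not apply here → [l].
/e/ (between /l/ and /ɡ/): no rule targets it → [e].
/ɡ/ (between /e/ and /i/) occurs before a front vowel → [dʒ] by rule 2.
/i/ — not in any rule's target class → [i].

[fivekfoledʒi]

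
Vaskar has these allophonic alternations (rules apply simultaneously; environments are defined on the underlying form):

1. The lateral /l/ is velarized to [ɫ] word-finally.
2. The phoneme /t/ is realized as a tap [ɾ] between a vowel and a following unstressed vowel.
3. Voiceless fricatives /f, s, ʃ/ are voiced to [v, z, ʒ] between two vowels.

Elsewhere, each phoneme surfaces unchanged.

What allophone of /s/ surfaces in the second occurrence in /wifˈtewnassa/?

/s/ (between /s/ and /a/) fails the environment for rule 3, so it stays [s].

[s]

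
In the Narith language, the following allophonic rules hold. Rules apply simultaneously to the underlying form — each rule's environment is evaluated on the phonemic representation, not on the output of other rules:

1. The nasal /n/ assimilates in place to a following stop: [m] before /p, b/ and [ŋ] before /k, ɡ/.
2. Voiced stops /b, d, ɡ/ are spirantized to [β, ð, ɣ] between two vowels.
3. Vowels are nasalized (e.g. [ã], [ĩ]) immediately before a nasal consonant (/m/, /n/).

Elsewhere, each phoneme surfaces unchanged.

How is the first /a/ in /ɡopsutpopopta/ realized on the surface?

/a/ (word-final) is in the target of rule 3 but the environment (before a nasal consonant) is not met → [a].

[a]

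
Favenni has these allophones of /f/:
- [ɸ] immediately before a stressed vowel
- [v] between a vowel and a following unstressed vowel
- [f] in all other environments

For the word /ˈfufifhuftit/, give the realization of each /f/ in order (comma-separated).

[ɸ], [v], [f], [f]

Occurrence 1 (position 1): immediately before a stressed vowel → [ɸ].
Occurrence 2 (position 3): between a vowel and a following unstressed vowel → [v].
Occurrence 3 (position 5): no conditioning environment matches → elsewhere allophone [f].
Occurrence 4 (position 8): no conditioning environment matches → elsewhere allophone [f].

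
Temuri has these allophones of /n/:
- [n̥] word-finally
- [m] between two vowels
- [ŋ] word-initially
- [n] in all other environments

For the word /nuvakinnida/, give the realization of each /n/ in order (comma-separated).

[ŋ], [n], [n]

Occurrence 1 (position 1): word-initially → [ŋ].
Occurrence 2 (position 7): no conditioning environment matches → elsewhere allophone [n].
Occurrence 3 (position 8): no conditioning environment matches → elsewhere allophone [n].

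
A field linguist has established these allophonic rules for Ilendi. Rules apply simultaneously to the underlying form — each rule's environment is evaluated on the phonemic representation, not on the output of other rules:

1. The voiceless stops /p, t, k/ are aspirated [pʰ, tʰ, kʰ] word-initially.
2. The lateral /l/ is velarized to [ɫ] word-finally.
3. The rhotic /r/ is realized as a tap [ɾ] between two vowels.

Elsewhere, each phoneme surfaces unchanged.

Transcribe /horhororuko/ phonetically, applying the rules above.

[horhoɾoɾuko]

/h/ (word-initial): no rule targets it → [h].
/o/ (between /h/ and /r/) is unaffected → [o].
/r/ — between /o/ and /h/; rule 3 does not apply here → [r].
/h/ (between /r/ and /o/) is unaffected → [h].
/o/ (between /h/ and /r/) is unaffected → [o].
/r/ (between /o/ and /o/) occurs between two vowels → [ɾ] by rule 3.
/o/ — not in any rule's target class → [o].
Rule 3 applies to /r/ (between /o/ and /u/: between two vowels) → [ɾ].
/u/ (between /r/ and /k/) is unaffected → [u].
/k/ — between /u/ and /o/; rule 1 does not apply here → [k].
/o/ (word-final): no rule targets it → [o].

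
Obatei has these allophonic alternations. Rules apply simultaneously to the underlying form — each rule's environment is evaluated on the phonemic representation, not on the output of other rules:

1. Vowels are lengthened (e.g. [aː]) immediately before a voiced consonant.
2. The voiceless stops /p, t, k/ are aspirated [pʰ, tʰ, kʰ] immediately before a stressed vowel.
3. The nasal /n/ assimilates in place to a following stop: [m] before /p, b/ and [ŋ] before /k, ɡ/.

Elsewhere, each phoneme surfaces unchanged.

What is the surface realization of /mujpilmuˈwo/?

[muːjpiːlmuːˈwo]

/m/ (word-initial) is unaffected → [m].
/u/ meets the environment for rule 1 (before a voiced consonant) → [uː].
/j/ (between /u/ and /p/) is unaffected → [j].
/p/ — between /j/ and /i/; rule 2 does not apply here → [p].
/i/ (between /p/ and /l/) occurs before a voiced consonant → [iː] by rule 1.
/l/ — not in any rule's target class → [l].
/m/ — not in any rule's target class → [m].
/u/ (between /m/ and /w/) occurs before a voiced consonant → [uː] by rule 1.
/w/ stays [w].
/o/ — word-final; rule 1 does not apply here → [o].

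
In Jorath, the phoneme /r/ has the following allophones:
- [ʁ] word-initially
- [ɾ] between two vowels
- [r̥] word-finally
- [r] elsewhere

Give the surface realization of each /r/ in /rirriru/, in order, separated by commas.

Occurrence 1 (position 1): word-initially → [ʁ].
Occurrence 2 (position 3): no conditioning environment matches → elsewhere allophone [r].
Occurrence 3 (position 4): no conditioning environment matches → elsewhere allophone [r].
Occurrence 4 (position 6): between two vowels → [ɾ].

[ʁ], [r], [r], [ɾ]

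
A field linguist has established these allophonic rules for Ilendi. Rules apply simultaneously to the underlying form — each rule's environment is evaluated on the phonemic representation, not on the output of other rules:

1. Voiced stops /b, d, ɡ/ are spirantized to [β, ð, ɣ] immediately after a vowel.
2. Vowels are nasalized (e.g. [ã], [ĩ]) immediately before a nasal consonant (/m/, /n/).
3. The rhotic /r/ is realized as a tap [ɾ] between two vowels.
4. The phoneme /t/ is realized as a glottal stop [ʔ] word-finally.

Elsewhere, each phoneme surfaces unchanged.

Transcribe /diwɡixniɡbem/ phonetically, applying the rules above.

/d/ (word-initial): rule 1 targets it, but not immediately after a vowel → unchanged [d].
/i/ (between /d/ and /w/): rule 2 targets it, but not before a nasal consonant → unchanged [i].
/w/ — not in any rule's target class → [w].
/ɡ/ (between /w/ and /i/): rule 1 targets it, but not immediately after a vowel → unchanged [ɡ].
/i/ (between /ɡ/ and /x/): rule 2 targets it, but not before a nasal consonant → unchanged [i].
/x/ (between /i/ and /n/): no rule targets it → [x].
/n/ stays [n].
/i/ (between /n/ and /ɡ/) fails the environment for rule 2, so it stays [i].
Rule 1 applies to /ɡ/ (between /i/ and /b/: immediately after a vowel) → [ɣ].
/b/ (between /ɡ/ and /e/) is in the target of rule 1 but the environment (immediately after a vowel) is not met → [b].
/e/ (between /b/ and /m/) occurs before a nasal consonant → [ẽ] by rule 2.
/m/ (word-final): no rule targets it → [m].

[diwɡixniɣbẽm]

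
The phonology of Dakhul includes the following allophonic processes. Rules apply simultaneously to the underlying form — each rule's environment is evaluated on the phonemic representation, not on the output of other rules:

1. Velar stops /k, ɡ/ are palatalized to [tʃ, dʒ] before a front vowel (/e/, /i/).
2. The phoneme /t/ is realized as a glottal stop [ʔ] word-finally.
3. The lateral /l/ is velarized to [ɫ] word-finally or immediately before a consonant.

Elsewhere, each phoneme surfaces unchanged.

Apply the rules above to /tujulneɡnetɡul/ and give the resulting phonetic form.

[tujuɫneɡnetɡuɫ]

/t/ (word-initial) is in the target of rule 2 but the environment (word-finally) is not met → [t].
/u/ (between /t/ and /j/) is unaffected → [u].
/j/ (between /u/ and /u/) is unaffected → [j].
/u/ — not in any rule's target class → [u].
/l/ meets the environment for rule 3 (word-finally or immediately before a consonant) → [ɫ].
/n/ (between /l/ and /e/) is unaffected → [n].
/e/ stays [e].
/ɡ/ (between /e/ and /n/): rule 1 targets it, but not before a front vowel → unchanged [ɡ].
/n/ stays [n].
/e/ (between /n/ and /t/) is unaffected → [e].
/t/ (between /e/ and /ɡ/) fails the environment for rule 2, so it stays [t].
/ɡ/ (between /t/ and /u/) fails the environment for rule 1, so it stays [ɡ].
/u/ — not in any rule's target class → [u].
/l/ (word-final) occurs word-finally or immediately before a consonant → [ɫ] by rule 3.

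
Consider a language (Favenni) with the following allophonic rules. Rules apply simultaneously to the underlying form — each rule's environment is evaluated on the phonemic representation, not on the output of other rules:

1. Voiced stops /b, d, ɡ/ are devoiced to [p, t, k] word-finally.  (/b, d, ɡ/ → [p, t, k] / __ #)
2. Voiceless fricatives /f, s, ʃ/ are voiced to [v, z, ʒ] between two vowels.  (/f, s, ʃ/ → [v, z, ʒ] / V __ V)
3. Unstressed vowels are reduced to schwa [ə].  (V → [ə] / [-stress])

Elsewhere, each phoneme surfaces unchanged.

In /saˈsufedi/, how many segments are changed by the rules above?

5

Segments that undergo a rule: /a/ → [ə] (rule 3); /s/ → [z] (rule 2); /f/ → [v] (rule 2); /e/ → [ə] (rule 3); /i/ → [ə] (rule 3).
All other segments surface unchanged.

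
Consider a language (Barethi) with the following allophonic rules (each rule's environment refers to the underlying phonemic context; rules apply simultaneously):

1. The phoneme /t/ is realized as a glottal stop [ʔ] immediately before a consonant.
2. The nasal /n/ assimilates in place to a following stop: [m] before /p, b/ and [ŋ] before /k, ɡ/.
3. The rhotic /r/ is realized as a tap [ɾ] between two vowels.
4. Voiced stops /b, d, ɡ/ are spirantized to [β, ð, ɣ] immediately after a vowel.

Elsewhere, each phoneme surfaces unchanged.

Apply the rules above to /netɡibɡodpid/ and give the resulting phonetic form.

/n/ (word-initial): rule 2 targets it, but not before a labial or velar stop → unchanged [n].
/e/ (between /n/ and /t/) is unaffected → [e].
/t/ meets the environment for rule 1 (immediately before a consonant) → [ʔ].
/ɡ/ (between /t/ and /i/) fails the environment for rule 4, so it stays [ɡ].
/i/ (between /ɡ/ and /b/): no rule targets it → [i].
Rule 4 applies to /b/ (between /i/ and /ɡ/: immediately after a vowel) → [β].
/ɡ/ (between /b/ and /o/) is in the target of rule 4 but the environment (immediately after a vowel) is not met → [ɡ].
/o/ (between /ɡ/ and /d/) is unaffected → [o].
/d/ — between /o/ and /p/, immediately after a vowel — surfaces as [ð] (rule 4).
/p/ stays [p].
/i/ (between /p/ and /d/) is unaffected → [i].
/d/ (word-final): immediately after a vowel, so rule 4 applies → [ð].

[neʔɡiβɡoðpið]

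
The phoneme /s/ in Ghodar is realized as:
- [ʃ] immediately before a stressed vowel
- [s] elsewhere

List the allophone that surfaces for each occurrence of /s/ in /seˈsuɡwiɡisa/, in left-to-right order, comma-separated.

[s], [ʃ], [s]

Occurrence 1 (position 1): no conditioning environment matches → elsewhere allophone [s].
Occurrence 2 (position 3): immediately before a stressed vowel → [ʃ].
Occurrence 3 (position 10): no conditioning environment matches → elsewhere allophone [s].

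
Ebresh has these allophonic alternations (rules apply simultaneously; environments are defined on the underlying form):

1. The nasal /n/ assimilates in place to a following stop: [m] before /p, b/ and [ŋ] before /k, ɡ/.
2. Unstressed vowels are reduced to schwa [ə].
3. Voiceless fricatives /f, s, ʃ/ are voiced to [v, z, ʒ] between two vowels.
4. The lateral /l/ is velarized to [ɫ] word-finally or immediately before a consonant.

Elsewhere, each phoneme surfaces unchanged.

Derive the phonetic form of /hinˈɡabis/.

[həŋˈɡabəs]

/h/ (word-initial): no rule targets it → [h].
/i/ (between /h/ and /n/): in an unstressed syllable, so rule 2 applies → [ə].
Rule 1 applies to /n/ (between /i/ and /ɡ/: before a labial or velar stop) → [ŋ].
/ɡ/ — not in any rule's target class → [ɡ].
/a/ (between /ɡ/ and /b/) fails the environment for rule 2, so it stays [a].
/b/ stays [b].
/i/ meets the environment for rule 2 (in an unstressed syllable) → [ə].
/s/ — word-final; rule 3 does not apply here → [s].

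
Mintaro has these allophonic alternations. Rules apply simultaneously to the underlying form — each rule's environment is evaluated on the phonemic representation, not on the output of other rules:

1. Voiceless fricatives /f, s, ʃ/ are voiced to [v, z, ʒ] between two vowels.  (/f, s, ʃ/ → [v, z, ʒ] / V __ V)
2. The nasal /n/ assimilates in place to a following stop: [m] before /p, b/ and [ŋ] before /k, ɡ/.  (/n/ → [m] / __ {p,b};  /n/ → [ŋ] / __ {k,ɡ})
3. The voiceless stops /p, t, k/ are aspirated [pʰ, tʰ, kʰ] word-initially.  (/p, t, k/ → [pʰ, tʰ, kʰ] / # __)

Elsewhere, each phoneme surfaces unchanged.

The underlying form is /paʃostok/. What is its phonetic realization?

[pʰaʒostok]

/p/ (word-initial) occurs word-initially → [pʰ] by rule 3.
/a/ — not in any rule's target class → [a].
Rule 1 applies to /ʃ/ (between /a/ and /o/: between two vowels) → [ʒ].
/o/ (between /ʃ/ and /s/) is unaffected → [o].
/s/ (between /o/ and /t/): rule 1 targets it, but not between two vowels → unchanged [s].
/t/ (between /s/ and /o/) fails the environment for rule 3, so it stays [t].
/o/ — not in any rule's target class → [o].
/k/ (word-final): rule 3 targets it, but not word-initially → unchanged [k].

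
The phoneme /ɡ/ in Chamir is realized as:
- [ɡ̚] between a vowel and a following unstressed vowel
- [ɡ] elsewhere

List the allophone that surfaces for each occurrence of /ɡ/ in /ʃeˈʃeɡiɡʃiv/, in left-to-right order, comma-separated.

Occurrence 1 (position 5): between a vowel and a following unstressed vowel → [ɡ̚].
Occurrence 2 (position 7): no conditioning environment matches → elsewhere allophone [ɡ].

[ɡ̚], [ɡ]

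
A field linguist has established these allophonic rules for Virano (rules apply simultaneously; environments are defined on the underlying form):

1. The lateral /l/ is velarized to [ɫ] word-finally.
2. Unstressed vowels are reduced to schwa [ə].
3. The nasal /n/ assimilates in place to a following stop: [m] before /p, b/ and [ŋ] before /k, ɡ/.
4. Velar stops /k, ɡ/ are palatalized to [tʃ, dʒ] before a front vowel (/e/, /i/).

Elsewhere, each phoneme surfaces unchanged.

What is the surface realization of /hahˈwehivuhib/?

/h/ stays [h].
/a/ — between /h/ and /h/, in an unstressed syllable — surfaces as [ə] (rule 2).
/h/ (between /a/ and /w/) is unaffected → [h].
/w/ (between /h/ and /e/): no rule targets it → [w].
/e/ (between /w/ and /h/): rule 2 targets it, but not in an unstressed syllable → unchanged [e].
/h/ — not in any rule's target class → [h].
/i/ (between /h/ and /v/) occurs in an unstressed syllable → [ə] by rule 2.
/v/ — not in any rule's target class → [v].
Rule 2 applies to /u/ (between /v/ and /h/: in an unstressed syllable) → [ə].
/h/ — not in any rule's target class → [h].
Rule 2 applies to /i/ (between /h/ and /b/: in an unstressed syllable) → [ə].
/b/ — not in any rule's target class → [b].

[həhˈwehəvəhəb]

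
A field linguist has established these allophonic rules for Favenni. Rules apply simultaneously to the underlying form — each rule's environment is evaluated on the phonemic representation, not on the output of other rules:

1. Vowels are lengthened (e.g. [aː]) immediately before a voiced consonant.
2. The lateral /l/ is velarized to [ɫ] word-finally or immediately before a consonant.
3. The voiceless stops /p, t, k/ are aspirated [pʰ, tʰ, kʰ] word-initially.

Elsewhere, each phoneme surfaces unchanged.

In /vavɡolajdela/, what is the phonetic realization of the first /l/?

/l/ — between /o/ and /a/; rule 2 does not apply here → [l].

[l]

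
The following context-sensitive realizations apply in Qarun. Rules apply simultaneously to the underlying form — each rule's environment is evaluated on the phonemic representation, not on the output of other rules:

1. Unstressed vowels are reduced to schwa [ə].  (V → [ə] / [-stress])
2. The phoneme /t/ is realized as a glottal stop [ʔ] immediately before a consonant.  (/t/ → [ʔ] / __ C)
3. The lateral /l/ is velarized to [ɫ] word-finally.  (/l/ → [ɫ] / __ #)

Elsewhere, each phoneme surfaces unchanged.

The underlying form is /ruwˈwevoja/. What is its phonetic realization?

[rəwˈwevəjə]

/r/ (word-initial) is unaffected → [r].
/u/ (between /r/ and /w/): in an unstressed syllable, so rule 1 applies → [ə].
/w/ (between /u/ and /w/): no rule targets it → [w].
/w/ stays [w].
/e/ — between /w/ and /v/; rule 1 does not apply here → [e].
/v/ stays [v].
/o/ — between /v/ and /j/, in an unstressed syllable — surfaces as [ə] (rule 1).
/j/ (between /o/ and /a/) is unaffected → [j].
/a/ — word-final, in an unstressed syllable — surfaces as [ə] (rule 1).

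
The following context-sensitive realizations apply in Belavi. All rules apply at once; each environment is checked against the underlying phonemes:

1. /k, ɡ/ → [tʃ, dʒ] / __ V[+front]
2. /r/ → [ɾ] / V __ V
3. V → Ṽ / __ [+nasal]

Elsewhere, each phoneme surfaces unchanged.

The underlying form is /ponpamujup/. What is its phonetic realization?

[põnpãmujup]

/p/ (word-initial) is unaffected → [p].
Rule 3 applies to /o/ (between /p/ and /n/: before a nasal consonant) → [õ].
/n/ — not in any rule's target class → [n].
/p/ (between /n/ and /a/): no rule targets it → [p].
Rule 3 applies to /a/ (between /p/ and /m/: before a nasal consonant) → [ã].
/m/ — not in any rule's target class → [m].
/u/ — between /m/ and /j/; rule 3 does not apply here → [u].
/j/ (between /u/ and /u/): no rule targets it → [j].
/u/ (between /j/ and /p/): rule 3 targets it, but not before a nasal consonant → unchanged [u].
/p/ stays [p].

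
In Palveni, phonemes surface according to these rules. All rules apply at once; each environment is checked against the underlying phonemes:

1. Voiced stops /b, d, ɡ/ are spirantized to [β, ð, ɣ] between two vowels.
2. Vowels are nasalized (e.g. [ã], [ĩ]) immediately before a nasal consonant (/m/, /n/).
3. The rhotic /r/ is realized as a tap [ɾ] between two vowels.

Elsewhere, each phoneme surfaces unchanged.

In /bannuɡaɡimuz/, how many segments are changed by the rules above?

Segments that undergo a rule: /a/ → [ã] (rule 2); /ɡ/ → [ɣ] (rule 1); /ɡ/ → [ɣ] (rule 1); /i/ → [ĩ] (rule 2).
All other segments surface unchanged.

4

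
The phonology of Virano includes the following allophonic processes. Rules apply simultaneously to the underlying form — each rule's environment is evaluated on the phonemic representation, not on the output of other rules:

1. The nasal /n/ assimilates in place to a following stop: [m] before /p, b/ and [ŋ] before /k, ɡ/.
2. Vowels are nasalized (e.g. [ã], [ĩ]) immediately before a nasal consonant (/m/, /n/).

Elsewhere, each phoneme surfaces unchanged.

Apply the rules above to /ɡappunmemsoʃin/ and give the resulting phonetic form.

[ɡappũnmẽmsoʃĩn]

/ɡ/ (word-initial) is unaffected → [ɡ].
/a/ (between /ɡ/ and /p/) is in the target of rule 2 but the environment (before a nasal consonant) is not met → [a].
/p/ stays [p].
/p/ (between /p/ and /u/): no rule targets it → [p].
/u/ (between /p/ and /n/) occurs before a nasal consonant → [ũ] by rule 2.
/n/ (between /u/ and /m/) is in the target of rule 1 but the environment (before a labial or velar stop) is not met → [n].
/m/ — not in any rule's target class → [m].
/e/ (between /m/ and /m/) occurs before a nasal consonant → [ẽ] by rule 2.
/m/ (between /e/ and /s/): no rule targets it → [m].
/s/ (between /m/ and /o/) is unaffected → [s].
/o/ (between /s/ and /ʃ/): rule 2 targets it, but not before a nasal consonant → unchanged [o].
/ʃ/ — not in any rule's target class → [ʃ].
/i/ — between /ʃ/ and /n/, before a nasal consonant — surfaces as [ĩ] (rule 2).
/n/ — word-final; rule 1 does not apply here → [n].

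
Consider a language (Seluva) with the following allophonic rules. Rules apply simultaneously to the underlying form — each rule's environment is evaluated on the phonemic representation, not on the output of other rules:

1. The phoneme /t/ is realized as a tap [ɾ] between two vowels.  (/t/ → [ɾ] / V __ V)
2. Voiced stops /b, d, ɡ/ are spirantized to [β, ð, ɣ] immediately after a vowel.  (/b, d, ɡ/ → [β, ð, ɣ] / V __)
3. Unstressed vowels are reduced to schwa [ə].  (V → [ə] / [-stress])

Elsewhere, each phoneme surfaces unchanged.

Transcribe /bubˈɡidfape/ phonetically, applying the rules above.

/b/ (word-initial) is in the target of rule 2 but the environment (immediately after a vowel) is not met → [b].
Rule 3 applies to /u/ (between /b/ and /b/: in an unstressed syllable) → [ə].
/b/ (between /u/ and /ɡ/) occurs immediately after a vowel → [β] by rule 2.
/ɡ/ (between /b/ and /i/) fails the environment for rule 2, so it stays [ɡ].
/i/ (between /ɡ/ and /d/) fails the environment for rule 3, so it stays [i].
Rule 2 applies to /d/ (between /i/ and /f/: immediately after a vowel) → [ð].
/f/ (between /d/ and /a/): no rule targets it → [f].
Rule 3 applies to /a/ (between /f/ and /p/: in an unstressed syllable) → [ə].
/p/ — not in any rule's target class → [p].
/e/ (word-final): in an unstressed syllable, so rule 3 applies → [ə].

[bəβˈɡiðfəpə]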